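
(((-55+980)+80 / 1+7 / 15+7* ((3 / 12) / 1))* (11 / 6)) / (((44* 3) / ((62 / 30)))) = 1873423 / 64800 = 28.91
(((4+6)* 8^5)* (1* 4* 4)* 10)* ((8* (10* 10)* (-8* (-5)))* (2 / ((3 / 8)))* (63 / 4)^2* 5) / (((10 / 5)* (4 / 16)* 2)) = 11098128384000000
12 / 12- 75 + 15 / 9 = -217 / 3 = -72.33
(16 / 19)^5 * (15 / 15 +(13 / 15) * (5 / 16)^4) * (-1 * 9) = -9515184 / 2476099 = -3.84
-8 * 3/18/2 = -2/3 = -0.67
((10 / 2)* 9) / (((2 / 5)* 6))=75 / 4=18.75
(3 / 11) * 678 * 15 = 30510 / 11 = 2773.64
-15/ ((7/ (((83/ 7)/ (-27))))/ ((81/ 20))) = 747/ 196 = 3.81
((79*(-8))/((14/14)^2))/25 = -632/25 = -25.28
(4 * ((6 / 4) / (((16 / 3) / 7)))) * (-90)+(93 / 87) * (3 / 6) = -82153 / 116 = -708.22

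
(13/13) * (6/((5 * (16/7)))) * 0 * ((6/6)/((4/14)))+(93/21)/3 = 31/21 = 1.48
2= 2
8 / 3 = 2.67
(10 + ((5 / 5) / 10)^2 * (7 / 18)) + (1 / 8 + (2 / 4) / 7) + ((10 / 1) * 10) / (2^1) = 189631 / 3150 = 60.20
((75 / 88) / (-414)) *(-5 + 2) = 25 / 4048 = 0.01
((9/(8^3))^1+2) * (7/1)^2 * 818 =80868.57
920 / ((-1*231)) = -920 / 231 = -3.98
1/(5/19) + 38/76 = 43/10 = 4.30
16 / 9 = 1.78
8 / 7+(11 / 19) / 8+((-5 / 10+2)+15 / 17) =65073 / 18088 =3.60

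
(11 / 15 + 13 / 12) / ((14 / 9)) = 327 / 280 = 1.17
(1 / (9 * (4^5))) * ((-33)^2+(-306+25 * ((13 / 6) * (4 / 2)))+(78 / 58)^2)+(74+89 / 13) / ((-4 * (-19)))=6666043651 / 5743236096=1.16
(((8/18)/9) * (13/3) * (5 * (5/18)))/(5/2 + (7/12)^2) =10400/99387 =0.10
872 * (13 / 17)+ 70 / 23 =261918 / 391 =669.87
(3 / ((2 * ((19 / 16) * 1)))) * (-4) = -96 / 19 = -5.05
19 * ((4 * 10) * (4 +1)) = 3800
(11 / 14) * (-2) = -11 / 7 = -1.57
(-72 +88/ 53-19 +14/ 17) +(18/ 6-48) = -120298/ 901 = -133.52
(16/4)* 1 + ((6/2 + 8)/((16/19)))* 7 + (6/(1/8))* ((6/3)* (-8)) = -10761/16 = -672.56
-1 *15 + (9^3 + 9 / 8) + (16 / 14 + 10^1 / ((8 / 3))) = 40321 / 56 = 720.02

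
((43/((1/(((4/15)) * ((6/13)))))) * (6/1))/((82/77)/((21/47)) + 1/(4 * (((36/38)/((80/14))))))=232848/28535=8.16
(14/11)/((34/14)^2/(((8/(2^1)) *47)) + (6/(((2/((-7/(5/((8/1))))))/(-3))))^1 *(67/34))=10962280/1711159703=0.01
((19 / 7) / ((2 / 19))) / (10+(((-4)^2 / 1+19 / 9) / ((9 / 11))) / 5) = 146205 / 81802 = 1.79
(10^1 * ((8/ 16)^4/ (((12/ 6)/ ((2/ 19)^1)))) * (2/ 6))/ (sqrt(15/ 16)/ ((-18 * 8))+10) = 8 * sqrt(15)/ 42024941+46080/ 42024941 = 0.00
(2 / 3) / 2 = 1 / 3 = 0.33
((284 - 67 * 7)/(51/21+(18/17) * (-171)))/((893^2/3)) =66045/16951373393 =0.00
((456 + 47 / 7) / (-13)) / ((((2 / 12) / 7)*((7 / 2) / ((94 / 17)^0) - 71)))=12956 / 585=22.15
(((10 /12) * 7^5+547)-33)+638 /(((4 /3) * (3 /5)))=45952 /3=15317.33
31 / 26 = 1.19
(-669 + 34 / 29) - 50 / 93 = -1802581 / 2697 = -668.37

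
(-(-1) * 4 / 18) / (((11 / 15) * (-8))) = -5 / 132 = -0.04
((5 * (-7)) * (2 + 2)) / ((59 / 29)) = -4060 / 59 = -68.81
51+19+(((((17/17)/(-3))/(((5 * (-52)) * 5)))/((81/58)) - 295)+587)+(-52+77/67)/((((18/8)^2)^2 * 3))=309737695883/857194650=361.34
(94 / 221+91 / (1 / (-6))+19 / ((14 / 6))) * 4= -3325628 / 1547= -2149.73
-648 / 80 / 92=-81 / 920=-0.09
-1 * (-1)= 1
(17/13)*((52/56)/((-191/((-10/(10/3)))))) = 0.02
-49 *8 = -392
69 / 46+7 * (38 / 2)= 269 / 2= 134.50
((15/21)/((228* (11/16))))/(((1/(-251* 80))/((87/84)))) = -2911600/30723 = -94.77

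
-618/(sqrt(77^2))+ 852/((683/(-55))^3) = -207817073466/24533122999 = -8.47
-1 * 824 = -824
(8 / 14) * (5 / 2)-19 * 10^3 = -132990 / 7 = -18998.57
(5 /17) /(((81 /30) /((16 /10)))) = 80 /459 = 0.17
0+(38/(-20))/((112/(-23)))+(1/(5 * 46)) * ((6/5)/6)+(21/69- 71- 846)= -118020033/128800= -916.30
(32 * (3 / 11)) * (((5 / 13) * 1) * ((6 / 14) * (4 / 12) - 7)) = -23040 / 1001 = -23.02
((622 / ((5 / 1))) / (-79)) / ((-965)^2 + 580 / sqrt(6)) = -69506634 / 41104329372065 + 36076 * sqrt(6) / 205521646860325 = -0.00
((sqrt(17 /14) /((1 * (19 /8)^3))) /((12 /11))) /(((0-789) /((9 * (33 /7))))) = -23232 * sqrt(238) /88391933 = -0.00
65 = 65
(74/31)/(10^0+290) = 74/9021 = 0.01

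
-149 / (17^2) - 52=-15177 / 289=-52.52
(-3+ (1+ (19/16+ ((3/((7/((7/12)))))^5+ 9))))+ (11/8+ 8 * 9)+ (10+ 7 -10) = 90689/1024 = 88.56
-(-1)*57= 57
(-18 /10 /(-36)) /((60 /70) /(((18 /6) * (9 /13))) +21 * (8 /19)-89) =-1197 /1909100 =-0.00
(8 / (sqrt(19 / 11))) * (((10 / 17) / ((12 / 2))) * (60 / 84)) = 200 * sqrt(209) / 6783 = 0.43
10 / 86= 5 / 43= 0.12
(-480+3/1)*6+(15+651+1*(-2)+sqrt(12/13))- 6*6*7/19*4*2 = -43778/19+2*sqrt(39)/13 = -2303.14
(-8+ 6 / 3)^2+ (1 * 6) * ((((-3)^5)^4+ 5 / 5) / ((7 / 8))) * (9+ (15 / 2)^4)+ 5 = 531061671915701 / 7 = 75865953130814.43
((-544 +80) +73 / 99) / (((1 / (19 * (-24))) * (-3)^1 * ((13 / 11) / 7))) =-48798232 / 117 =-417078.91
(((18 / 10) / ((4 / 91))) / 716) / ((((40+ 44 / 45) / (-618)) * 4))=-2277639 / 10562432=-0.22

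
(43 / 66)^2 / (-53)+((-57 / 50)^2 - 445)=-16005948898 / 36073125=-443.71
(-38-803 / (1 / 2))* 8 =-13152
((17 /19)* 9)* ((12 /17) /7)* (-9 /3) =-2.44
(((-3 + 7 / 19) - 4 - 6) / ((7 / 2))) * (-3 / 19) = 1440 / 2527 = 0.57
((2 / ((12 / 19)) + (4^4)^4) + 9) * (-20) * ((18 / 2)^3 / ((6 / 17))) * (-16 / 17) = 166988328941520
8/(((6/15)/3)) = 60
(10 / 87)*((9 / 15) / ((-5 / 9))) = -18 / 145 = -0.12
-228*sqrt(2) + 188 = -134.44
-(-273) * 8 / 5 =2184 / 5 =436.80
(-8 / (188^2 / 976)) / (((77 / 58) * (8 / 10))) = -35380 / 170093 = -0.21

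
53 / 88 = 0.60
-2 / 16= -1 / 8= -0.12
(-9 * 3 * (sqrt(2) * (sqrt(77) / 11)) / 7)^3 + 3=3- 39366 * sqrt(154) / 5929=-79.39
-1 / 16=-0.06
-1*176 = -176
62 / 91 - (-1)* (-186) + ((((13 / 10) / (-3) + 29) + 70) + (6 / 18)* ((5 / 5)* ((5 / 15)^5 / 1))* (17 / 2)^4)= -422401297 / 5307120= -79.59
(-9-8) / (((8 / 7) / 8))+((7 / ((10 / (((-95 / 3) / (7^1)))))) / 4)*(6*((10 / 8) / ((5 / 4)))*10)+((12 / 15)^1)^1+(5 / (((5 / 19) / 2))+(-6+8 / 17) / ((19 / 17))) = -25203 / 190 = -132.65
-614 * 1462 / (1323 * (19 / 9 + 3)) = -132.75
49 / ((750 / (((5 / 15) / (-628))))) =-49 / 1413000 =-0.00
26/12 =13/6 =2.17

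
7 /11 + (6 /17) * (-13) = -739 /187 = -3.95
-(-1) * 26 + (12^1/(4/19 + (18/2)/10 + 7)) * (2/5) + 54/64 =1352903/49312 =27.44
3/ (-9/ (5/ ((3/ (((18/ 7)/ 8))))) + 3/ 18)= -90/ 499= -0.18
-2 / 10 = -1 / 5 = -0.20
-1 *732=-732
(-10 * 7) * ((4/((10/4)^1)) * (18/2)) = -1008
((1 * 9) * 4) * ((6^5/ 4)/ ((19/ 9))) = 629856/ 19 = 33150.32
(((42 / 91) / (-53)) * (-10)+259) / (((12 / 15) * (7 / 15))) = 13388325 / 19292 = 693.98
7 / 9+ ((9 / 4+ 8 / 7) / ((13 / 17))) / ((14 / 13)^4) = 39462931 / 9680832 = 4.08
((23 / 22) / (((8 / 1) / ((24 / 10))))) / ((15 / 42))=483 / 550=0.88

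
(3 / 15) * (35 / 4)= 7 / 4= 1.75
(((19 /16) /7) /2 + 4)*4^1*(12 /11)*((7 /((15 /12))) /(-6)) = -183 /11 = -16.64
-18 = -18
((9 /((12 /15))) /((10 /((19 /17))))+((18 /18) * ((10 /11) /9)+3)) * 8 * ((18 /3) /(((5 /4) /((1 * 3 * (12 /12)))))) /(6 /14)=3286136 /2805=1171.53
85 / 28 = 3.04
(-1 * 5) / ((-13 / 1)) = 5 / 13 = 0.38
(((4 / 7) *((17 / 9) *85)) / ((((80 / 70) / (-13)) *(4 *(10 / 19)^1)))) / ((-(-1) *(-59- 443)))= 71383 / 72288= 0.99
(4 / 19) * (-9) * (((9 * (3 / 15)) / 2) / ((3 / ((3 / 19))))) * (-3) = 486 / 1805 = 0.27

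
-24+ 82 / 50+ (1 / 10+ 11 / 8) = -4177 / 200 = -20.88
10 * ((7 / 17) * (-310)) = -21700 / 17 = -1276.47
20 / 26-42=-536 / 13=-41.23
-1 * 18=-18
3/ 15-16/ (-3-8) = 91/ 55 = 1.65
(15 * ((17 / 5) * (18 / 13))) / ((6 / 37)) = 5661 / 13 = 435.46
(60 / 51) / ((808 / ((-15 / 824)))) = -75 / 2829616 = -0.00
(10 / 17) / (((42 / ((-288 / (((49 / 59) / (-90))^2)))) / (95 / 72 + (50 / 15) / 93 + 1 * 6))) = -3085969158000 / 8857289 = -348410.12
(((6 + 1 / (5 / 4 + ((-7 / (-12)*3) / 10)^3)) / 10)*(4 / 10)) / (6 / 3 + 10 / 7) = 0.08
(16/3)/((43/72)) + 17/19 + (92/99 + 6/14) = 6331508/566181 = 11.18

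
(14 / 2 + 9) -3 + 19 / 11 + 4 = 206 / 11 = 18.73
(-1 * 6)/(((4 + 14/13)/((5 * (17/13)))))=-85/11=-7.73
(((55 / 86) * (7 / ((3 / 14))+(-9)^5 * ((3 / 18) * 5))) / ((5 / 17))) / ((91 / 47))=-55225.86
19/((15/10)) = 38/3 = 12.67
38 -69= -31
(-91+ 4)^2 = 7569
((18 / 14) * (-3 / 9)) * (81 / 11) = -243 / 77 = -3.16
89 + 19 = 108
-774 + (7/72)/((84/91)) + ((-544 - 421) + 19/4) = -1498301/864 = -1734.14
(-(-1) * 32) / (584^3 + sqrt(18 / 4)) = 12747309056 / 79342718832607223 - 96 * sqrt(2) / 79342718832607223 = 0.00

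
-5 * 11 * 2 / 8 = -13.75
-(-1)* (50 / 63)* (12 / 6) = 100 / 63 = 1.59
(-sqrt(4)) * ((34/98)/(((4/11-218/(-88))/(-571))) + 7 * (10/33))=27331628/202125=135.22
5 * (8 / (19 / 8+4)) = 320 / 51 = 6.27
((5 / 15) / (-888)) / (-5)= 1 / 13320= 0.00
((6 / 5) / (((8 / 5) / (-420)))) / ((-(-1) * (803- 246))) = -315 / 557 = -0.57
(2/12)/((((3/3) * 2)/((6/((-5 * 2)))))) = -1/20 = -0.05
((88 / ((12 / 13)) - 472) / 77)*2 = -2260 / 231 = -9.78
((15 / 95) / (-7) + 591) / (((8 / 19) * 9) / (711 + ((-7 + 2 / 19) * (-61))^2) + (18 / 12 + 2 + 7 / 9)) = 2834585047800 / 20518186507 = 138.15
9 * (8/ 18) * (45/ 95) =36/ 19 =1.89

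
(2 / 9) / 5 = 2 / 45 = 0.04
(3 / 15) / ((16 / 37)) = 37 / 80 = 0.46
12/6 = 2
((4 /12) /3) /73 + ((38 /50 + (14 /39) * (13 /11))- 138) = -24718912 /180675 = -136.81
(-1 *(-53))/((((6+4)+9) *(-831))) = -0.00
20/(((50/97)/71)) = 13774/5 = 2754.80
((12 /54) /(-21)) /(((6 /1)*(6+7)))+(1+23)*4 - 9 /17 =11963116 /125307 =95.47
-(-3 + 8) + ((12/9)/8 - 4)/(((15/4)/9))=-71/5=-14.20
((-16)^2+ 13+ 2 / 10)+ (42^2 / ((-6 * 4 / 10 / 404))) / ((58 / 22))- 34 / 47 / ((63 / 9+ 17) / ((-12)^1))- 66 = -766202627 / 6815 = -112428.85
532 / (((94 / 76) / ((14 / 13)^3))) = 55472704 / 103259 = 537.22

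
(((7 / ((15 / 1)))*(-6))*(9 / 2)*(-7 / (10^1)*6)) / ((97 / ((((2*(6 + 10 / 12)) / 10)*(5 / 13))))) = 18081 / 63050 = 0.29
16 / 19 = 0.84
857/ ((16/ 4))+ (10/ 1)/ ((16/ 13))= 1779/ 8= 222.38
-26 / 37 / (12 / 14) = -91 / 111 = -0.82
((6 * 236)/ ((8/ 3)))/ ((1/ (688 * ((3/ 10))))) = 547992/ 5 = 109598.40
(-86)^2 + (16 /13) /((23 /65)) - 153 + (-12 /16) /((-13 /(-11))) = 8666029 /1196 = 7245.84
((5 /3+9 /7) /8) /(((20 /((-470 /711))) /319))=-464783 /119448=-3.89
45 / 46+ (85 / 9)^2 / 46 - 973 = -1807264 / 1863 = -970.08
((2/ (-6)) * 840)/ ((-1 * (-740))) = -14/ 37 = -0.38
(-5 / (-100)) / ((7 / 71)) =71 / 140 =0.51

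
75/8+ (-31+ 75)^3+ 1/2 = 85193.88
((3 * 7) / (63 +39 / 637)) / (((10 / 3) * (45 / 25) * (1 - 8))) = -49 / 6180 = -0.01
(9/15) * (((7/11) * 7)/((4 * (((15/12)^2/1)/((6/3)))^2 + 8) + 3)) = 12544/63085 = 0.20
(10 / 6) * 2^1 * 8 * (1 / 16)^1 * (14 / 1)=70 / 3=23.33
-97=-97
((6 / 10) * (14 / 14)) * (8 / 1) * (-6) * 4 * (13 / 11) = -7488 / 55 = -136.15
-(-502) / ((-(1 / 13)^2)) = -84838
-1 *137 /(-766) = 137 /766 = 0.18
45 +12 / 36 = 136 / 3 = 45.33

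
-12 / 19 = -0.63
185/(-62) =-185/62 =-2.98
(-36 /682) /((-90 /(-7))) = -7 /1705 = -0.00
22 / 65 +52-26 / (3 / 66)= -33778 / 65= -519.66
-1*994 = -994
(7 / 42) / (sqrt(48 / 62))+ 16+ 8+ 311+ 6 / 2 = sqrt(186) / 72+ 338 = 338.19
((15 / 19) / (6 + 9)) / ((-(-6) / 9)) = 3 / 38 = 0.08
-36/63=-4/7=-0.57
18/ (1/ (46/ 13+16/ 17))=17820/ 221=80.63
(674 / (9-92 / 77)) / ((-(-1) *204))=25949 / 61302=0.42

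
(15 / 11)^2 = 225 / 121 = 1.86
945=945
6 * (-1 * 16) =-96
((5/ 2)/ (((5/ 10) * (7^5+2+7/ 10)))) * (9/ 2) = 225/ 168097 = 0.00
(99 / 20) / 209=9 / 380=0.02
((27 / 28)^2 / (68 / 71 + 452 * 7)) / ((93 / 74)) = 70929 / 303411136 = 0.00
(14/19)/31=14/589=0.02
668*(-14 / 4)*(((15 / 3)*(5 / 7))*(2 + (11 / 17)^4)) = -1517053050 / 83521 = -18163.73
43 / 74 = 0.58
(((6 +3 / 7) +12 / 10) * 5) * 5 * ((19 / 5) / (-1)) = -5073 / 7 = -724.71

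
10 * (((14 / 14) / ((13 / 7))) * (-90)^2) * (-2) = -1134000 / 13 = -87230.77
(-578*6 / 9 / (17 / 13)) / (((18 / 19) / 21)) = -58786 / 9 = -6531.78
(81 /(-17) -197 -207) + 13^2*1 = -4076 /17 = -239.76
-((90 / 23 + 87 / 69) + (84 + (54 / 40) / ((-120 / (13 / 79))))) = -129620509 / 1453600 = -89.17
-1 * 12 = -12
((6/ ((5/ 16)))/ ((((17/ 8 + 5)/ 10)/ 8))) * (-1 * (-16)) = 65536/ 19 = 3449.26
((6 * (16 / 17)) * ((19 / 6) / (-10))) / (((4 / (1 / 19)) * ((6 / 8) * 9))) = -8 / 2295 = -0.00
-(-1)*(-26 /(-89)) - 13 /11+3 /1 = 2066 /979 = 2.11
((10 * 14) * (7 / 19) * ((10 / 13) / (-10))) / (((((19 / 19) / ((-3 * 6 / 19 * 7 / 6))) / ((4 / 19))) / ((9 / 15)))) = 49392 / 89167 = 0.55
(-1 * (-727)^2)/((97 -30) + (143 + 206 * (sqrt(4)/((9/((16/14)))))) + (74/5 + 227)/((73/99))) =-12153524355/13572523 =-895.45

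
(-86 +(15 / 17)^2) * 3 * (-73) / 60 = 1797917 / 5780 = 311.06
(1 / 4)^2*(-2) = -1 / 8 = -0.12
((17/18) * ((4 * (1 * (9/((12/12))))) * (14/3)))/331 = 476/993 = 0.48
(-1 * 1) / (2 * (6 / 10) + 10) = -5 / 56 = -0.09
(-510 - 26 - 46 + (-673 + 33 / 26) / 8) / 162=-138521 / 33696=-4.11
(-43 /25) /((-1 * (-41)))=-0.04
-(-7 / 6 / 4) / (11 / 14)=49 / 132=0.37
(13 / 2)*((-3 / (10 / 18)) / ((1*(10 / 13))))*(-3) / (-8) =-13689 / 800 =-17.11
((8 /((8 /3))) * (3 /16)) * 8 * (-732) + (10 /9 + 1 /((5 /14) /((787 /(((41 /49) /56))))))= 266025148 /1845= 144187.07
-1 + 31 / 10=21 / 10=2.10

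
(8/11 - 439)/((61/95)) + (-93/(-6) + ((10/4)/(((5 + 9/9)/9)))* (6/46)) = -666.57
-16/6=-8/3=-2.67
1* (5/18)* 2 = 5/9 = 0.56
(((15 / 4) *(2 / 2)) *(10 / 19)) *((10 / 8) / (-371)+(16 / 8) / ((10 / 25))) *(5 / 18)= 926875 / 338352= 2.74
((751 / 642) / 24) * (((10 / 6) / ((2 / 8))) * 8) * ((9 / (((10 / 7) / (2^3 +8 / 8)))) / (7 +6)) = 15771 / 1391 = 11.34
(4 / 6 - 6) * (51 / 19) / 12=-68 / 57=-1.19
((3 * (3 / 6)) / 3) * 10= 5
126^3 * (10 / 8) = 2500470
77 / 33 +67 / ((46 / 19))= 4141 / 138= 30.01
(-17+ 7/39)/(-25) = 0.67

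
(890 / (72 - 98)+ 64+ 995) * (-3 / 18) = -170.79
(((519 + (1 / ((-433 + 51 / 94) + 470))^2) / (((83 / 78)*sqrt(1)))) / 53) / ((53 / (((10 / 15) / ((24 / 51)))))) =1428445061615 / 5807151335254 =0.25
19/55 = 0.35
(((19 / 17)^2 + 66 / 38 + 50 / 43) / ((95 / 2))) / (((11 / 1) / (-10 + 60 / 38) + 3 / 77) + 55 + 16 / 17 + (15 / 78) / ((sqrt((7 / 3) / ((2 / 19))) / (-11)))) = 3037375153612800 * sqrt(798) / 6535304099268716798953 + 9341917136749701504 / 5847377351977272925379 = 0.00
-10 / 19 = -0.53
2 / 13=0.15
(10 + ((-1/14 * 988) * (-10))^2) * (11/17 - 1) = -146424540/833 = -175779.76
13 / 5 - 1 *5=-12 / 5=-2.40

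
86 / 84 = 43 / 42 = 1.02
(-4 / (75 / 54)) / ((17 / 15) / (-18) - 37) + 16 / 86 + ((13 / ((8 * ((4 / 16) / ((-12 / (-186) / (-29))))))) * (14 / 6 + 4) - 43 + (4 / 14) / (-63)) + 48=4407906412916 / 852983520795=5.17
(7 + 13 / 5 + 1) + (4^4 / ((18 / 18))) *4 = 5173 / 5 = 1034.60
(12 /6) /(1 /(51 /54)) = 17 /9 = 1.89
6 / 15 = 2 / 5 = 0.40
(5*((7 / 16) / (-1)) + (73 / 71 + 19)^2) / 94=4.24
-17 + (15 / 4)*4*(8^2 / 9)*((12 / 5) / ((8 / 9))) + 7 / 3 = 820 / 3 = 273.33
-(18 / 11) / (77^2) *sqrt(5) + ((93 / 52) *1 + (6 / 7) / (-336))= 9101 / 5096 - 18 *sqrt(5) / 65219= 1.79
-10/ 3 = -3.33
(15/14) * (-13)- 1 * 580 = -8315/14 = -593.93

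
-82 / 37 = -2.22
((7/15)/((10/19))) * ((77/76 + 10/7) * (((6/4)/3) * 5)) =433/80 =5.41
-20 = -20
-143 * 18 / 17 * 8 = -20592 / 17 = -1211.29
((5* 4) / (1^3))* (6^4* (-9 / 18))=-12960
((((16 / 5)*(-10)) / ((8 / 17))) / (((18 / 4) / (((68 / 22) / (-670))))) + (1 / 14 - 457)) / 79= -212124137 / 36680490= -5.78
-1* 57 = -57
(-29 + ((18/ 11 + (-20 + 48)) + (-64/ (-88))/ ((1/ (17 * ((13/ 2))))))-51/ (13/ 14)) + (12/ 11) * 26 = 7785/ 143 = 54.44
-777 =-777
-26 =-26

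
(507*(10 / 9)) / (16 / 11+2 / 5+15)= 92950 / 2781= 33.42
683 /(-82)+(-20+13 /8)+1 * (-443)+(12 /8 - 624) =-358243 /328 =-1092.20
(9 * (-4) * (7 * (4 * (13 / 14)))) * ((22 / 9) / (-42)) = 1144 / 21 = 54.48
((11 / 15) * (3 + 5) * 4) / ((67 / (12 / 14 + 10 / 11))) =0.62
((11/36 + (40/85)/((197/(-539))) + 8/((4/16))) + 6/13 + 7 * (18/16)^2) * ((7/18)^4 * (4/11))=2428831659695/7239418737408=0.34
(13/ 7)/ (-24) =-13/ 168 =-0.08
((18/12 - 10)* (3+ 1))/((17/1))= -2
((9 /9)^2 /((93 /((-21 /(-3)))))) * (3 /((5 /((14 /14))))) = 7 /155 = 0.05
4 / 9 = 0.44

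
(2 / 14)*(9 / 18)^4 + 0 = 1 / 112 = 0.01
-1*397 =-397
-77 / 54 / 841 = -77 / 45414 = -0.00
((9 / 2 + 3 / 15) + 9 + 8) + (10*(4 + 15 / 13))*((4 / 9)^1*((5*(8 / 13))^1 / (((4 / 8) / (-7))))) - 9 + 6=-14723573 / 15210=-968.02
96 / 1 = 96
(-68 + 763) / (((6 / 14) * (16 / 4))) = 4865 / 12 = 405.42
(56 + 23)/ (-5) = -79/ 5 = -15.80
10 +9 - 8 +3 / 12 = 45 / 4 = 11.25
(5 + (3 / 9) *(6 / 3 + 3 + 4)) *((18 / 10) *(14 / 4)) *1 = 252 / 5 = 50.40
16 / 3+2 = 22 / 3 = 7.33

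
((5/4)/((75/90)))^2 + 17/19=239/76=3.14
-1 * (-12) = 12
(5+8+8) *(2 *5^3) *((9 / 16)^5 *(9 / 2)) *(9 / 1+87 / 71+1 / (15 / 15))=1111841002125 / 74448896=14934.28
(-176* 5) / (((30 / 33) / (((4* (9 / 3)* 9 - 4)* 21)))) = -2114112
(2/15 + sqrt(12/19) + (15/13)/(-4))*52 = -121/15 + 104*sqrt(57)/19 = 33.26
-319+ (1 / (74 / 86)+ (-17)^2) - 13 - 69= -4101 / 37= -110.84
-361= -361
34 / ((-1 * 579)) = -34 / 579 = -0.06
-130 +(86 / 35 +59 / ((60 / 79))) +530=201659 / 420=480.14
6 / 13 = 0.46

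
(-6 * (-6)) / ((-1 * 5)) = -36 / 5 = -7.20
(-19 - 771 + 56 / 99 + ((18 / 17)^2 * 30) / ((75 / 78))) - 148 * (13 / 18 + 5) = -229080364 / 143055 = -1601.34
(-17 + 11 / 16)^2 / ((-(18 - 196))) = 68121 / 45568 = 1.49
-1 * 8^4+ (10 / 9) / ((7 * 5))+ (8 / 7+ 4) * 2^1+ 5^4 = -218023 / 63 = -3460.68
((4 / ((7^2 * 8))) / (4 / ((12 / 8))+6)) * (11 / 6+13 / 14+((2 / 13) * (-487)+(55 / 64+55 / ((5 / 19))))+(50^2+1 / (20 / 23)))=230529779 / 74197760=3.11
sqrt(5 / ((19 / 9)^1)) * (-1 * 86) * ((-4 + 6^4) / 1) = -17544 * sqrt(95) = -170997.76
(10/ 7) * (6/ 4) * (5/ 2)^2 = 375/ 28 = 13.39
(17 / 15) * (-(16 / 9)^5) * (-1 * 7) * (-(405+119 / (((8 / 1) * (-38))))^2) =-7374357602791424 / 319750335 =-23062861.23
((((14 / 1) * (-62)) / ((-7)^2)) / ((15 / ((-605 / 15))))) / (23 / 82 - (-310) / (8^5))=10078846976 / 61352865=164.28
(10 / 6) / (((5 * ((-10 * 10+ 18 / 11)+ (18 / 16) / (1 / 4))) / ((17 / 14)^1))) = -187 / 43365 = -0.00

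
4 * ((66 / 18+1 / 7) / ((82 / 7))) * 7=1120 / 123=9.11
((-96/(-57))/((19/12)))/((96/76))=16/19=0.84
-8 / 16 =-1 / 2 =-0.50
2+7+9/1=18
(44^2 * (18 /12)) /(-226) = -1452 /113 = -12.85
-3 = -3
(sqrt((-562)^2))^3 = 177504328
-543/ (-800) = 543/ 800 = 0.68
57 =57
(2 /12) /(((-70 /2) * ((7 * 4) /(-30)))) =1 /196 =0.01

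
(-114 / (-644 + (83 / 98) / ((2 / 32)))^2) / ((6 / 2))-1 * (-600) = 286294653581 / 477157832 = 600.00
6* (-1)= -6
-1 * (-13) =13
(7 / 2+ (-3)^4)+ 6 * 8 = 265 / 2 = 132.50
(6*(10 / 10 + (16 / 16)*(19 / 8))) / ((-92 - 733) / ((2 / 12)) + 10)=-81 / 19760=-0.00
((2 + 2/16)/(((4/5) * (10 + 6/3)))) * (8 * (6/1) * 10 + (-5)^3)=30175/384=78.58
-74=-74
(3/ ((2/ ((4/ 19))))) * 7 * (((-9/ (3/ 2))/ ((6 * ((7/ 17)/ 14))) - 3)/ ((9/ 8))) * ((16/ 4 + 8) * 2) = -33152/ 19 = -1744.84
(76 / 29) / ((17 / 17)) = 76 / 29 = 2.62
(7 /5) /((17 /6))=42 /85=0.49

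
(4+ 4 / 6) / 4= 7 / 6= 1.17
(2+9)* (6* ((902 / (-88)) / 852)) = -451 / 568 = -0.79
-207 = -207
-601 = -601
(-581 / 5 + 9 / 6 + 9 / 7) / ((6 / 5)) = -7939 / 84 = -94.51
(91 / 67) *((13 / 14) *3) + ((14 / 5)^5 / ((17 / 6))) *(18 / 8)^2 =311.29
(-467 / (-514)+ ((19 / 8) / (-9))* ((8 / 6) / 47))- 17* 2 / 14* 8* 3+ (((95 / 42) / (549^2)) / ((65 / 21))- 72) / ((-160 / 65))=-45887570492059 / 1630998960192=-28.13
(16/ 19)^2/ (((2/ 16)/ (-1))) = -2048/ 361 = -5.67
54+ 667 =721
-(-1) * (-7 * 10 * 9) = -630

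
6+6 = 12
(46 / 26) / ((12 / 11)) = 253 / 156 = 1.62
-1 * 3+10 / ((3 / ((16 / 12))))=13 / 9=1.44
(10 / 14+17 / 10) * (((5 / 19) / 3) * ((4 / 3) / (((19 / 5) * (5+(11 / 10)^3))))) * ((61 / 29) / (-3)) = -7930000 / 963598167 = -0.01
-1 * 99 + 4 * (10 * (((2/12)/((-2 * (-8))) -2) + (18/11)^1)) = -113.13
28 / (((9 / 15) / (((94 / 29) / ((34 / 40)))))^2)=2474080000 / 2187441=1131.04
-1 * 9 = -9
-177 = -177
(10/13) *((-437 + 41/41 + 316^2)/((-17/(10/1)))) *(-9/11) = 89478000/2431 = 36807.08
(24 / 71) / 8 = 3 / 71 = 0.04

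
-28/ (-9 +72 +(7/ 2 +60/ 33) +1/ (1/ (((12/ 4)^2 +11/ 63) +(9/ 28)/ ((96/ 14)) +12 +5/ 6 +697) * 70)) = -0.36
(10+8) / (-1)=-18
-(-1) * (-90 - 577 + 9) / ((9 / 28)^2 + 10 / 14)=-515872 / 641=-804.79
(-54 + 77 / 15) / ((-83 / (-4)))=-2932 / 1245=-2.36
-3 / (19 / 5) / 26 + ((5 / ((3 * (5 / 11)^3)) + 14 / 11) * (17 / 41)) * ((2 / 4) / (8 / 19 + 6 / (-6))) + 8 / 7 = -3665766586 / 643317675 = -5.70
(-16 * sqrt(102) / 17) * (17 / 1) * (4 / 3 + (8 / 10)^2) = -2368 * sqrt(102) / 75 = -318.88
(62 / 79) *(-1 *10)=-620 / 79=-7.85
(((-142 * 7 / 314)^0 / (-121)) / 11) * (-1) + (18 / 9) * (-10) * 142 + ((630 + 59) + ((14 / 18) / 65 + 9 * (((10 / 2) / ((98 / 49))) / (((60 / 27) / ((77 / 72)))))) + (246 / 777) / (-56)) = -2140.16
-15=-15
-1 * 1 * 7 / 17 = -7 / 17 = -0.41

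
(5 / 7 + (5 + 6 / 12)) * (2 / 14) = 87 / 98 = 0.89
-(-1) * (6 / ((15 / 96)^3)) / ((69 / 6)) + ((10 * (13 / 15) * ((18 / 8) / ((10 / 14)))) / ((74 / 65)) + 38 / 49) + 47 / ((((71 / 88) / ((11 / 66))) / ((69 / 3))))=384.83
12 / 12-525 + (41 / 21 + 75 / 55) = -120278 / 231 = -520.68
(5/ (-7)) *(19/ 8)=-1.70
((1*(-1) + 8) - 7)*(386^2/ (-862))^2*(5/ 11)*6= 0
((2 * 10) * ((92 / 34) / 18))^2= 9.04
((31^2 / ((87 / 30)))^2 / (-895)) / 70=-1.75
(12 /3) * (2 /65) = 8 /65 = 0.12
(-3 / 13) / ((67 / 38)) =-114 / 871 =-0.13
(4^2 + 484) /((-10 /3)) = -150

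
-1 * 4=-4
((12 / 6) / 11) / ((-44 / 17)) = -0.07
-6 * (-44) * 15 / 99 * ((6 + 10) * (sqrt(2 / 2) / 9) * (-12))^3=-10485760 / 27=-388361.48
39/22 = 1.77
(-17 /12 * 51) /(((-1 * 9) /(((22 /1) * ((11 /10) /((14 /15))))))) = 34969 /168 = 208.15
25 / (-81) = -25 / 81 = -0.31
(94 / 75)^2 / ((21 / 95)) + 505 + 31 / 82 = 992810113 / 1937250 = 512.48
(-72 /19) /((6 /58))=-696 /19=-36.63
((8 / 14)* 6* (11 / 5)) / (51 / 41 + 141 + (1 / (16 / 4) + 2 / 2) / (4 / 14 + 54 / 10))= 783264 / 14793695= 0.05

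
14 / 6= 7 / 3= 2.33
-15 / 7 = -2.14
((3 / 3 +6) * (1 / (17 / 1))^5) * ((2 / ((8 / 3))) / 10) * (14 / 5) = 147 / 141985700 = 0.00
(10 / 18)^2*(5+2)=175 / 81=2.16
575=575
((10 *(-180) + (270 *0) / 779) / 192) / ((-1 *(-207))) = -25 / 552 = -0.05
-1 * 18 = -18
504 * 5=2520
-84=-84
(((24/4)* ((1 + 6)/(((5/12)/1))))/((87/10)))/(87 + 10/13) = 624/4727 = 0.13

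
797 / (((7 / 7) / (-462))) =-368214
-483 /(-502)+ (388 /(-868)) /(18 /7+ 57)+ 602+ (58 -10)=4224275147 /6489354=650.95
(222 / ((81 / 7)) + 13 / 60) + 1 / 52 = 34084 / 1755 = 19.42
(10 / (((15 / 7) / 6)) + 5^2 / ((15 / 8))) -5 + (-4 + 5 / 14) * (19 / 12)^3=176389 / 8064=21.87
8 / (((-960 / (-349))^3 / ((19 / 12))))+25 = 33985262431 / 1327104000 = 25.61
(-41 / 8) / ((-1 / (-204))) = -2091 / 2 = -1045.50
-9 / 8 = -1.12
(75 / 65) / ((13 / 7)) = 105 / 169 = 0.62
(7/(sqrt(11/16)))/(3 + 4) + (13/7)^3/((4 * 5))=2197/6860 + 4 * sqrt(11)/11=1.53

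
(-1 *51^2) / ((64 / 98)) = -127449 / 32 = -3982.78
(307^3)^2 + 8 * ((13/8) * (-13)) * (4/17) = 14232433859243557/17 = 837201991720209.24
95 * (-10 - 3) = -1235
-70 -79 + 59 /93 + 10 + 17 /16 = -204307 /1488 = -137.30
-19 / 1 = -19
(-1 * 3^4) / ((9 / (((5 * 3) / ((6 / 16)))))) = -360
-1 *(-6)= 6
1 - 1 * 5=-4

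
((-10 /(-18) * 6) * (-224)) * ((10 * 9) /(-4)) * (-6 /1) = -100800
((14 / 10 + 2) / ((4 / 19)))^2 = 104329 / 400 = 260.82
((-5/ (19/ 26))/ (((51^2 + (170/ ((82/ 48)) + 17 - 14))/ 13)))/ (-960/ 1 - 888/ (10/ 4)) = 173225/ 6924646368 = 0.00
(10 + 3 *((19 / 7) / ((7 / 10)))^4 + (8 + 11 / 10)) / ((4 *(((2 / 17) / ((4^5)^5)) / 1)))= 48086861947577533525393408 / 28824005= 1668292173401216573.66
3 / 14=0.21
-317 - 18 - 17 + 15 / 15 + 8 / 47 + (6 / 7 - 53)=-132578 / 329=-402.97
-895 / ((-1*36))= 895 / 36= 24.86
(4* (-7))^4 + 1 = 614657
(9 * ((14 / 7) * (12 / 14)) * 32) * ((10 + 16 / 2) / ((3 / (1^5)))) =20736 / 7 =2962.29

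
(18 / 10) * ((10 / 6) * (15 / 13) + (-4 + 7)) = 576 / 65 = 8.86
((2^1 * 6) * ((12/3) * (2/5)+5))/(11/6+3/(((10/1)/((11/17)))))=1836/47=39.06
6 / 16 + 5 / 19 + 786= 119569 / 152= 786.64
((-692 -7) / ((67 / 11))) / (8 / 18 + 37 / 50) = -3460050 / 35711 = -96.89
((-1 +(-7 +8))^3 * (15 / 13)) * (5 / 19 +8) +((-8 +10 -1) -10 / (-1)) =11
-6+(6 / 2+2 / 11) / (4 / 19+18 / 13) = -17359 / 4334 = -4.01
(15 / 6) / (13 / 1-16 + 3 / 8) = -20 / 21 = -0.95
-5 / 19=-0.26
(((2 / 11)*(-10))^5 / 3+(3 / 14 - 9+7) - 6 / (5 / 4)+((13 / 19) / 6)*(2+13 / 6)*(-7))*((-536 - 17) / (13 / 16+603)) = 20145413529292 / 1330306222905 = 15.14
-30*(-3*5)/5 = 90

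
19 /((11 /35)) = 665 /11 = 60.45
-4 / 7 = -0.57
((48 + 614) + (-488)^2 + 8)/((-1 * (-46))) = 119407/23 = 5191.61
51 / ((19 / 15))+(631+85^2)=150029 / 19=7896.26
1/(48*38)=1/1824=0.00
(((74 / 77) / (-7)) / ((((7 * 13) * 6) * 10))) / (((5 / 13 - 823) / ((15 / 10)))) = 37 / 806969240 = 0.00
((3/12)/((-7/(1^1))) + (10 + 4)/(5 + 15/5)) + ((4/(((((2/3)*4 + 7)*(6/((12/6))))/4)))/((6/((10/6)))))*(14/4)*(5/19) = 1.86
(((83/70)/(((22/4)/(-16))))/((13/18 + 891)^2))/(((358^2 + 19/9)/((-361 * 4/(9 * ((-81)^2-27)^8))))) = 29963/18331106993153666170574026288750171205212575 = 0.00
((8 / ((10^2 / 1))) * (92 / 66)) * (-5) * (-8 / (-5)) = -0.89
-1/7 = -0.14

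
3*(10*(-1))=-30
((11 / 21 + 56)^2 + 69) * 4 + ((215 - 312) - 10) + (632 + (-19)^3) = 2964298 / 441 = 6721.76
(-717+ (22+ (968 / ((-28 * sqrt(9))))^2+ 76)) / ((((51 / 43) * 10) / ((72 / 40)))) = -73.79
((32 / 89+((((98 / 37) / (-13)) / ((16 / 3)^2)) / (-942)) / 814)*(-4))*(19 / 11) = -9567813241601 / 3851516825728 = -2.48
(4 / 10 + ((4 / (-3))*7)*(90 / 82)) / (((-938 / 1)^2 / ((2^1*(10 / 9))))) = -2018 / 81165609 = -0.00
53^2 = 2809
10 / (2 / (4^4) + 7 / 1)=1.43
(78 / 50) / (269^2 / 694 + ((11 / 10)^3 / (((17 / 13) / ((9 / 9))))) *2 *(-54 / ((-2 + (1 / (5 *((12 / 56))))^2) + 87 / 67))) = -588265977 / 205065295190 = -0.00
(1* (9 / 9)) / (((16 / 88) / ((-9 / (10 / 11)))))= -1089 / 20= -54.45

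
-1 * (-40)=40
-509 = -509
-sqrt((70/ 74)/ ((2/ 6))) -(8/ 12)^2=-sqrt(3885)/ 37 -4/ 9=-2.13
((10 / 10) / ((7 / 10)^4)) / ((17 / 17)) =10000 / 2401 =4.16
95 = 95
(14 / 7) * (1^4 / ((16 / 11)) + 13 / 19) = 417 / 152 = 2.74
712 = 712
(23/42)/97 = 23/4074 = 0.01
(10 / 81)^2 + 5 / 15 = 2287 / 6561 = 0.35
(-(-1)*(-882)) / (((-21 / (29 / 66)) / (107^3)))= 22607611.73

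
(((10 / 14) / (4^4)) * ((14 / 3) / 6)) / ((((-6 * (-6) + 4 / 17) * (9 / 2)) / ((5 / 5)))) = 85 / 6386688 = 0.00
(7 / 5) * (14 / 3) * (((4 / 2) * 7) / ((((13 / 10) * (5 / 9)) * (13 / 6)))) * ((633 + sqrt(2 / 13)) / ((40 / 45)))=55566 * sqrt(26) / 10985 + 35173278 / 845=41650.97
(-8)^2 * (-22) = -1408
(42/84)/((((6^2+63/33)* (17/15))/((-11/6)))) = -605/28356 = -0.02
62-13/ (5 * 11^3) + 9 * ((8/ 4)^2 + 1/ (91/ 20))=60546007/ 605605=99.98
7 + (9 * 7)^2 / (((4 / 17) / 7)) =472339 / 4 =118084.75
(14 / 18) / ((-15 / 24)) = -56 / 45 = -1.24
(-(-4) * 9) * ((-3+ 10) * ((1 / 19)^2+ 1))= 91224 / 361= 252.70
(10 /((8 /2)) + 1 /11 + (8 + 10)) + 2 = 22.59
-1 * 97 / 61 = -97 / 61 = -1.59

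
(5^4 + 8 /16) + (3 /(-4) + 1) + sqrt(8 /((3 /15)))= 2 * sqrt(10) + 2503 /4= 632.07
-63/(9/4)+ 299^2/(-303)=-97885/303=-323.05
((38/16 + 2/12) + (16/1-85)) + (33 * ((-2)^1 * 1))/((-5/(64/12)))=3.94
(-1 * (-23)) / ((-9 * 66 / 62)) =-713 / 297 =-2.40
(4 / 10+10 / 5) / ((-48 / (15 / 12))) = -1 / 16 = -0.06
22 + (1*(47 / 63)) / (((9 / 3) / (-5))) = 3923 / 189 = 20.76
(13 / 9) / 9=13 / 81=0.16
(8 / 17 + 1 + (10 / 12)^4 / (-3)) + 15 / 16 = 37135 / 16524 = 2.25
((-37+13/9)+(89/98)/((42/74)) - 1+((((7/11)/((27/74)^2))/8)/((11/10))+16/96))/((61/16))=-16577983168/1845596907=-8.98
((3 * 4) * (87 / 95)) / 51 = 348 / 1615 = 0.22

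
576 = 576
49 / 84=7 / 12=0.58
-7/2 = -3.50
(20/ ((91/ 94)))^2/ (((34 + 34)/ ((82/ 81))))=6.35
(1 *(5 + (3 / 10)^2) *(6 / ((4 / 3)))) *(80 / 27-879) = -12039377 / 600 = -20065.63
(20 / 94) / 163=0.00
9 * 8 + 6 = 78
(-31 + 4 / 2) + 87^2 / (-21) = -389.43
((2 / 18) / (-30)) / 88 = -1 / 23760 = -0.00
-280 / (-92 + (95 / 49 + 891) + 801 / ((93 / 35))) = -425320 / 1674531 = -0.25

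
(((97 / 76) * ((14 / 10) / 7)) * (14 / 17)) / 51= 679 / 164730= 0.00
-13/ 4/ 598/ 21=-1/ 3864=-0.00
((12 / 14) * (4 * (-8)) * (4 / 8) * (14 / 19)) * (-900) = 172800 / 19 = 9094.74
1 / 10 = 0.10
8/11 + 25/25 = 19/11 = 1.73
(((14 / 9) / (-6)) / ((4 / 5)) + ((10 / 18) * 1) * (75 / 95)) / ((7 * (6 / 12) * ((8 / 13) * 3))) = 3055 / 172368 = 0.02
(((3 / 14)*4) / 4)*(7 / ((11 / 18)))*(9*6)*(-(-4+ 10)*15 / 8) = -32805 / 22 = -1491.14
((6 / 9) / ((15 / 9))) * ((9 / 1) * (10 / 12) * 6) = 18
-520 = -520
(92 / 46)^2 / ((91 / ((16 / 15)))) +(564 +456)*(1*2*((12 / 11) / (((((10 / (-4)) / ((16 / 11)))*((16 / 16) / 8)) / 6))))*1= -10265141696 / 165165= -62150.83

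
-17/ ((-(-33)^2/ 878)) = 14926/ 1089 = 13.71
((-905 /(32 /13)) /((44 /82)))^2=232675993225 /495616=469468.28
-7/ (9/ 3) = -7/ 3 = -2.33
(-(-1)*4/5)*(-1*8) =-32/5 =-6.40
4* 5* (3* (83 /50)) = 498 /5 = 99.60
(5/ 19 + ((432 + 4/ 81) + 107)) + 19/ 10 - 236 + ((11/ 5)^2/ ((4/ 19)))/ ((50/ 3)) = 2359224983/ 7695000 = 306.59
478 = 478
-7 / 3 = -2.33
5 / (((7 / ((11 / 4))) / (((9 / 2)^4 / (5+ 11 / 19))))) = 6856245 / 47488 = 144.38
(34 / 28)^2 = 289 / 196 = 1.47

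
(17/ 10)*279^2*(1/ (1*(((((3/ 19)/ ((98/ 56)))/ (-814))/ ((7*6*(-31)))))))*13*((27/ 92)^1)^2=147310598026254663/ 84640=1740437122238.36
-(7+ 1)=-8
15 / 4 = 3.75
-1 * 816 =-816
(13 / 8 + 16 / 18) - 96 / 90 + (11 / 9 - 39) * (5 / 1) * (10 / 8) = -84479 / 360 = -234.66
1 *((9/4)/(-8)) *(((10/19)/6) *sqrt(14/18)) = -5 *sqrt(7)/608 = -0.02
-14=-14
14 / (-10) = -7 / 5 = -1.40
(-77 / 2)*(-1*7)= 269.50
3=3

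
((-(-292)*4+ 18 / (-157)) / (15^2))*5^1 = 183358 / 7065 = 25.95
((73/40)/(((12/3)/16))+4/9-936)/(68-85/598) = -24979357/1826055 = -13.68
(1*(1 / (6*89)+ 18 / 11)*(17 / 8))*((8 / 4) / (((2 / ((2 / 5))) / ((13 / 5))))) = 3.62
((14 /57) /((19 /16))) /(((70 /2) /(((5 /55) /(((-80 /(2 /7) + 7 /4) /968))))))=-11264 /6026895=-0.00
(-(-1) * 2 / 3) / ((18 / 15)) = 0.56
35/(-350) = -1/10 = -0.10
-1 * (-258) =258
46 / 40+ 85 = 1723 / 20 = 86.15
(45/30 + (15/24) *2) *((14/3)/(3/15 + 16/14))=2695/282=9.56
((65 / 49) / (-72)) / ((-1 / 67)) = 4355 / 3528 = 1.23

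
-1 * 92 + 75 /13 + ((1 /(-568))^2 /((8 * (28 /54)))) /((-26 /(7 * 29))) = -11573168911 /134211584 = -86.23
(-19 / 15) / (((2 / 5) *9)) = -19 / 54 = -0.35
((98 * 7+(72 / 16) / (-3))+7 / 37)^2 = 2567144889 / 5476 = 468799.29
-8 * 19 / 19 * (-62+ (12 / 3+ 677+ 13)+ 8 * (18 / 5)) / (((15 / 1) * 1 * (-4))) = 6608 / 75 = 88.11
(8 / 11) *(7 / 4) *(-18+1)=-238 / 11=-21.64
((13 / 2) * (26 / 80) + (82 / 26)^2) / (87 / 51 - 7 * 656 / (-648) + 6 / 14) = 1571552199 / 1201657600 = 1.31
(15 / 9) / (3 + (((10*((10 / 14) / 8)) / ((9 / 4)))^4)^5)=1616812799777249527984948698966901335 / 2910263048693996168102190037290813028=0.56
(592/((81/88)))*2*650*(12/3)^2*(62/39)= 5167923200/243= 21267173.66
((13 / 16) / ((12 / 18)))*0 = 0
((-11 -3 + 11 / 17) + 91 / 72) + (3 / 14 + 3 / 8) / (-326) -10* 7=-229293563 / 2793168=-82.09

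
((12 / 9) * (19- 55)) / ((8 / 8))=-48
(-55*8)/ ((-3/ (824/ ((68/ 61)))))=5529040/ 51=108412.55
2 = 2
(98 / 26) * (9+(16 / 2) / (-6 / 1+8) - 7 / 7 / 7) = 630 / 13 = 48.46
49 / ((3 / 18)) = 294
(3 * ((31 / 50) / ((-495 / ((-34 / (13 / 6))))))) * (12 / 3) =4216 / 17875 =0.24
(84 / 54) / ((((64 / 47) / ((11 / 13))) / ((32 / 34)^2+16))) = 1103795 / 67626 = 16.32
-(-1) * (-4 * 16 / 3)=-21.33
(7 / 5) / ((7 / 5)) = 1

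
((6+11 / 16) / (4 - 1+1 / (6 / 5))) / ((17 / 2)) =321 / 1564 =0.21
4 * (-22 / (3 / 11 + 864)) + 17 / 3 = 17635 / 3169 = 5.56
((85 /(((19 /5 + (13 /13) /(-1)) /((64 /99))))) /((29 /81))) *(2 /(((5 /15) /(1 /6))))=122400 /2233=54.81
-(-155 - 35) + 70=260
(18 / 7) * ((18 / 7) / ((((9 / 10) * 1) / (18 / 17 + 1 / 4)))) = 8010 / 833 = 9.62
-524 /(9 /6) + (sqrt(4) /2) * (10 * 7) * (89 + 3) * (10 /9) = 61256 /9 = 6806.22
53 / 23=2.30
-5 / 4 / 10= -1 / 8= -0.12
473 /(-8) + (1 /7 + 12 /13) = -42267 /728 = -58.06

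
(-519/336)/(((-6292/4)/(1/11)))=173/1937936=0.00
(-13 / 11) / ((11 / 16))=-1.72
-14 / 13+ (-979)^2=12459719 / 13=958439.92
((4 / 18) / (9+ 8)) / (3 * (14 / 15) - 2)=5 / 306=0.02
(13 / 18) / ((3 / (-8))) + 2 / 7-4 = -1066 / 189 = -5.64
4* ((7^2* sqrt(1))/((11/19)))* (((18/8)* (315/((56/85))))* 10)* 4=160248375/11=14568034.09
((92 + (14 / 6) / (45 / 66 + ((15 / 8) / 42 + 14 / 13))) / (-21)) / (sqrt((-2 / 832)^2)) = -3362869120 / 1819629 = -1848.11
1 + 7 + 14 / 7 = 10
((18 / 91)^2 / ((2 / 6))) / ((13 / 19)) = 0.17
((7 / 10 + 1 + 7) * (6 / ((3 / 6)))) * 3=313.20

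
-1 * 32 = -32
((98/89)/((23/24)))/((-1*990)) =-0.00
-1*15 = -15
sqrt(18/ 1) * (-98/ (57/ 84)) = -8232 * sqrt(2)/ 19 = -612.73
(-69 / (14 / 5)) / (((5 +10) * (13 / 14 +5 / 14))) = -23 / 18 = -1.28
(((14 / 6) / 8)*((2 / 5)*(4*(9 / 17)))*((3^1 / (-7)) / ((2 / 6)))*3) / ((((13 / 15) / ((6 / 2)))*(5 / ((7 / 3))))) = -1701 / 1105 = -1.54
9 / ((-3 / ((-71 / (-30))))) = -71 / 10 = -7.10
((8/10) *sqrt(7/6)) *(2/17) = 4 *sqrt(42)/255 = 0.10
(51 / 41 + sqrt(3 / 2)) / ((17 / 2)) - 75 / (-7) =sqrt(6) / 17 + 3117 / 287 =11.00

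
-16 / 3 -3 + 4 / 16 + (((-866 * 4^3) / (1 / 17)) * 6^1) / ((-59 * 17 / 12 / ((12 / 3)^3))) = 3064719781 / 708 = 4328700.26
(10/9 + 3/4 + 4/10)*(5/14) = 407/504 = 0.81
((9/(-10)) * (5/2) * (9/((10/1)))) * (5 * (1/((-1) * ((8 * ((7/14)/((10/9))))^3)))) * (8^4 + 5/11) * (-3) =-5632625/2112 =-2666.96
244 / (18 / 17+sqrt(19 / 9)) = -671976 / 2575+211548*sqrt(19) / 2575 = 97.14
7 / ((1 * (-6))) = -7 / 6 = -1.17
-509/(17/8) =-4072/17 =-239.53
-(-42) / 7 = 6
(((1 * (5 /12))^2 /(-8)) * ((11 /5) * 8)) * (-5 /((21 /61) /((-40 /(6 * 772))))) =-83875 /1750896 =-0.05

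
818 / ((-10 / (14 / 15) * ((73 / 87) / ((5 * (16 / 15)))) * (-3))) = 2656864 / 16425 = 161.76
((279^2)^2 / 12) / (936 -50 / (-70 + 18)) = 26256625551 / 48722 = 538906.97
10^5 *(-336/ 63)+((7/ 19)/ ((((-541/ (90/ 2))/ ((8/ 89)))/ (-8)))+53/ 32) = -46839199806511/ 87823776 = -533331.66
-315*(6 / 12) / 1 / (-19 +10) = 35 / 2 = 17.50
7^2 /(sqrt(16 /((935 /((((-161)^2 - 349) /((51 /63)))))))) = 2.11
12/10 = 6/5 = 1.20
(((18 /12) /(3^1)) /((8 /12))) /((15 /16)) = 4 /5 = 0.80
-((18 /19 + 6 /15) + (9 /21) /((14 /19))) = -17959 /9310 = -1.93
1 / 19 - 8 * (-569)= 86489 / 19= 4552.05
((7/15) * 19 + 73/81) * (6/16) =989/270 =3.66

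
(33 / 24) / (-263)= -11 / 2104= -0.01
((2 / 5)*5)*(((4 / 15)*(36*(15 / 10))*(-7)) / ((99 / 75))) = -1680 / 11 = -152.73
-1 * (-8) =8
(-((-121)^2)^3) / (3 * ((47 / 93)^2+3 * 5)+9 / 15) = -45240445050433215 / 668369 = -67687826710.15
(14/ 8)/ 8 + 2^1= 71/ 32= 2.22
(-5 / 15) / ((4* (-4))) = 0.02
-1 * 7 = -7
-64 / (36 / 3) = -16 / 3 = -5.33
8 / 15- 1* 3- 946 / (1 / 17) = -241267 / 15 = -16084.47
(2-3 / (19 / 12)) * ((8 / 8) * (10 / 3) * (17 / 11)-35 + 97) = 4432 / 627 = 7.07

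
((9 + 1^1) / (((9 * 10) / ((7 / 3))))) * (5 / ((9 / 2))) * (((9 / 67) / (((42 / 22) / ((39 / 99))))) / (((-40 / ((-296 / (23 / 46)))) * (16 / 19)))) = 9139 / 65124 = 0.14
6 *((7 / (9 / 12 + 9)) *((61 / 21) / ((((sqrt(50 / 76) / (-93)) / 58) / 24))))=-21058176 *sqrt(38) / 65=-1997097.15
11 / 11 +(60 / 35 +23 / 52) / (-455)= 32967 / 33124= 1.00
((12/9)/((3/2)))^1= 8/9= 0.89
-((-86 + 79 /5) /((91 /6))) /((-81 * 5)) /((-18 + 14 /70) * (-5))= -2 /15575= -0.00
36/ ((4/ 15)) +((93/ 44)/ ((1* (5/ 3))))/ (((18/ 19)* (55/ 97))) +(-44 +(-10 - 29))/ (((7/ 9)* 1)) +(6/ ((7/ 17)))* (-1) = 2723131/ 169400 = 16.08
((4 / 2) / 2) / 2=1 / 2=0.50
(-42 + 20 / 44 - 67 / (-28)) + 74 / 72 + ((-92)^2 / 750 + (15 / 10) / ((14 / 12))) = -4427191 / 173250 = -25.55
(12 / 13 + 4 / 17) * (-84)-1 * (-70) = -6034 / 221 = -27.30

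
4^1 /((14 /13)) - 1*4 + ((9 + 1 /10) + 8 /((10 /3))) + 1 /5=799 /70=11.41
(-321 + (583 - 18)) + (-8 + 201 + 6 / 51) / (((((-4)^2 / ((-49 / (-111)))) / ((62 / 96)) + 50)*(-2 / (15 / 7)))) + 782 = 5612544867 / 5480732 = 1024.05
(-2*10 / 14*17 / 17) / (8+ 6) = -5 / 49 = -0.10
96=96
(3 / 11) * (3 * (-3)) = -27 / 11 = -2.45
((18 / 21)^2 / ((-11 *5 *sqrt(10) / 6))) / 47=-108 *sqrt(10) / 633325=-0.00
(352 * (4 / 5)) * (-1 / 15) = -1408 / 75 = -18.77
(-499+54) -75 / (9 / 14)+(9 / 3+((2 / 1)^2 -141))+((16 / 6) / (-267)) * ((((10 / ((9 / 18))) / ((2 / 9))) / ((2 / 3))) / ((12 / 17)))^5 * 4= -87334522603151 / 8544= -10221737196.06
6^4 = 1296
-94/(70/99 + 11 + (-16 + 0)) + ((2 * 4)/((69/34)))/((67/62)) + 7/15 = 51105733/1964775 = 26.01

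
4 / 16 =1 / 4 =0.25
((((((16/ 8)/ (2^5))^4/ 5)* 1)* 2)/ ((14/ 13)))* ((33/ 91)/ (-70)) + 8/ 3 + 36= 130377318301/ 3371827200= 38.67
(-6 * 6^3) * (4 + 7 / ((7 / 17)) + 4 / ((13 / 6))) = -384912 / 13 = -29608.62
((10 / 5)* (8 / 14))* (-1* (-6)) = 48 / 7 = 6.86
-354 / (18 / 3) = -59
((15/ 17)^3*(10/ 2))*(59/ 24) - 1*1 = 292571/ 39304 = 7.44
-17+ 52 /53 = -849 /53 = -16.02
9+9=18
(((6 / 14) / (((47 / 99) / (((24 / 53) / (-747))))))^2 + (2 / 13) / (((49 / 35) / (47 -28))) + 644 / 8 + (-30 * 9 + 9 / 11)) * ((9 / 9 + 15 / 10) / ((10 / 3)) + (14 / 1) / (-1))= 111779769172517839 / 45211599801368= 2472.37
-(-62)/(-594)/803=-31/238491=-0.00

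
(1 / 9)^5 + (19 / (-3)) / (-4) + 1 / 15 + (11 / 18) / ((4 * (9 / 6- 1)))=577373 / 295245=1.96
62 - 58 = 4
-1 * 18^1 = -18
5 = 5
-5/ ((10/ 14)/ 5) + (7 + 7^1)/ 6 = -98/ 3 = -32.67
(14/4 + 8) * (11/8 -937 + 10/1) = -170315/16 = -10644.69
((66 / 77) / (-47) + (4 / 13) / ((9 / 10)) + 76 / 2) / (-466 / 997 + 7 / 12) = 5883065696 / 17796597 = 330.57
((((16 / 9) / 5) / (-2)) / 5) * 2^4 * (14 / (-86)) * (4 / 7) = 512 / 9675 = 0.05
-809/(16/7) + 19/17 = -95967/272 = -352.82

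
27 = 27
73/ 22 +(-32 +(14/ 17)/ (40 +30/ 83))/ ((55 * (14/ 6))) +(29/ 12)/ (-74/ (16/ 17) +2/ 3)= 124627729981/ 41023078250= 3.04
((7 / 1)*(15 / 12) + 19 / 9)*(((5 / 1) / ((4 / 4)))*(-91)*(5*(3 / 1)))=-74127.08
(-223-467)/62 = -345/31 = -11.13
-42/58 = -21/29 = -0.72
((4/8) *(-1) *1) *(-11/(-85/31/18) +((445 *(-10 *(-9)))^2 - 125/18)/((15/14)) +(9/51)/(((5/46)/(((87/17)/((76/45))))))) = -2219509692073391/2965140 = -748534535.32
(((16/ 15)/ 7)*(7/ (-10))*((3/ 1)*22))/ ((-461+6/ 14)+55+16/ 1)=1232/ 68175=0.02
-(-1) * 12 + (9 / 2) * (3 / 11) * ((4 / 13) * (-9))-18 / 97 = 116736 / 13871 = 8.42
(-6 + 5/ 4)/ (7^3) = -19/ 1372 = -0.01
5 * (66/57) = 5.79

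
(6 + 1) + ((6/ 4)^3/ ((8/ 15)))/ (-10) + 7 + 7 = 2607/ 128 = 20.37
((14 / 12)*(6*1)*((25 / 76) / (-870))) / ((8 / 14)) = -245 / 52896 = -0.00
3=3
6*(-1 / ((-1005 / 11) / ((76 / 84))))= 418 / 7035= 0.06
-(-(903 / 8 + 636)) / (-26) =-5991 / 208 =-28.80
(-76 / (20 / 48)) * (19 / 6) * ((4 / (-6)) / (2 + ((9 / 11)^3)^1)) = 7687856 / 50865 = 151.14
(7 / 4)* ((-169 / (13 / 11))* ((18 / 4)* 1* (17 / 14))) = -21879 / 16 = -1367.44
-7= -7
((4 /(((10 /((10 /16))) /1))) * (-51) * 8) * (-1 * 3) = 306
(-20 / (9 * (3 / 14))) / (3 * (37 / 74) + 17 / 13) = -7280 / 1971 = -3.69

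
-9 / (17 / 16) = -144 / 17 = -8.47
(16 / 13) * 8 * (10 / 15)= 256 / 39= 6.56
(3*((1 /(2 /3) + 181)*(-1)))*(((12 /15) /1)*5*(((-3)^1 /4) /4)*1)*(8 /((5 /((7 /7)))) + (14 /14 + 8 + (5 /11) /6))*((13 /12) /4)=3343327 /2816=1187.26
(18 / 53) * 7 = 126 / 53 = 2.38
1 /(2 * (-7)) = -1 /14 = -0.07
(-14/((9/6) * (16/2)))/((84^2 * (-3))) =1/18144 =0.00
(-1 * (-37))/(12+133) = 37/145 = 0.26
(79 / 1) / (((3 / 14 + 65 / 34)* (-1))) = -9401 / 253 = -37.16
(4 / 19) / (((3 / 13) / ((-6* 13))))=-1352 / 19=-71.16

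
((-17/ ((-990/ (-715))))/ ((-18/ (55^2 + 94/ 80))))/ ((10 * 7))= 8917129/ 302400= 29.49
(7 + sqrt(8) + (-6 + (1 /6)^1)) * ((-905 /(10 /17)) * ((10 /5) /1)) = -6154 * sqrt(2)- 21539 /6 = -12292.90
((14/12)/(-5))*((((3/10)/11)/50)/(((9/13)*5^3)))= -91/61875000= -0.00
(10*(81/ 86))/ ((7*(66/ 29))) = 3915/ 6622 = 0.59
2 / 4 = 1 / 2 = 0.50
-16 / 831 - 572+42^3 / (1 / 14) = 861464444 / 831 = 1036659.98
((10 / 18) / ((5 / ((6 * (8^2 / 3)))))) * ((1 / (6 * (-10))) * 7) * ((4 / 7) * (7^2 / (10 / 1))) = -3136 / 675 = -4.65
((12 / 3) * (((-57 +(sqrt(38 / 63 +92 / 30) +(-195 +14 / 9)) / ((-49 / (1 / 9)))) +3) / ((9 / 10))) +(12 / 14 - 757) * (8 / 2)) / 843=-116544116 / 30112803 - 272 * sqrt(35) / 70263207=-3.87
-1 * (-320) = 320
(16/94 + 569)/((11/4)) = 107004/517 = 206.97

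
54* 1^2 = 54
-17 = -17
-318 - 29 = -347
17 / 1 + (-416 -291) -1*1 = -691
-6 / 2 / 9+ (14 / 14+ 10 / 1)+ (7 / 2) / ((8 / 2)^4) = 16405 / 1536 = 10.68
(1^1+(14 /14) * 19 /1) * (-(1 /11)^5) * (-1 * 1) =20 /161051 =0.00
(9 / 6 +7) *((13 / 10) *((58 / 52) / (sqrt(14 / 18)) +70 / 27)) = 1479 *sqrt(7) / 280 +1547 / 54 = 42.62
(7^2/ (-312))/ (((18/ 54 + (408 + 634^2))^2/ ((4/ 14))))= -21/ 75767822553748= -0.00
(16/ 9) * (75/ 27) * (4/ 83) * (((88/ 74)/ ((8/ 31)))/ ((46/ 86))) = 11730400/ 5721273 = 2.05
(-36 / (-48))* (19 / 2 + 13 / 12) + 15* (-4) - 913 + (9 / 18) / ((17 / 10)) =-262417 / 272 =-964.77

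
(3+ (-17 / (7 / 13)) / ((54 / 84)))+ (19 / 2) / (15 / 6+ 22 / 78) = -83386 / 1953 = -42.70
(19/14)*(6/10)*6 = 171/35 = 4.89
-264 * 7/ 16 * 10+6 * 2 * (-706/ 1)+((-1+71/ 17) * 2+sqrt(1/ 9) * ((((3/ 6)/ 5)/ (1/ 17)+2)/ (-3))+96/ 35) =-9618.32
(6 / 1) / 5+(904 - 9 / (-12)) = 18119 / 20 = 905.95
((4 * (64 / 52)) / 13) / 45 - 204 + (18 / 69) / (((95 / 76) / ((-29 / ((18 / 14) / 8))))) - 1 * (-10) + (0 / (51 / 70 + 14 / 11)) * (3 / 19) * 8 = -231.65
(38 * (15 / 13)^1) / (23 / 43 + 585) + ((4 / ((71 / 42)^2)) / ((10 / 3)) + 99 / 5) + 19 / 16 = 1417823026631 / 65999594960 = 21.48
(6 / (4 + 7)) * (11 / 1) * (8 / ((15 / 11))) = 35.20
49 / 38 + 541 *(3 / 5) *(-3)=-184777 / 190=-972.51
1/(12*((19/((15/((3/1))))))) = 5/228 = 0.02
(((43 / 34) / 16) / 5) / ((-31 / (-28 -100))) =172 / 2635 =0.07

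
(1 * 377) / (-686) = -377 / 686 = -0.55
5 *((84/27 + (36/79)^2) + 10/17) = 18653470/954873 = 19.54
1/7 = 0.14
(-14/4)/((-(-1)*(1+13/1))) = -1/4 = -0.25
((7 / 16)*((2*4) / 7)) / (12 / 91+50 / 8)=0.08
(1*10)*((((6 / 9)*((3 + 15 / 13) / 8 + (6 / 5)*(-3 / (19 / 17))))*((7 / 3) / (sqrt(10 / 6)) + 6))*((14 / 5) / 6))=-62286 / 1235-72667*sqrt(15) / 18525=-65.63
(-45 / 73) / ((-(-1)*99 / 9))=-45 / 803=-0.06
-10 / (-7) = 10 / 7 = 1.43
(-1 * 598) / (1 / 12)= -7176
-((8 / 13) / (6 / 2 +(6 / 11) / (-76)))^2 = -11182336 / 264485169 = -0.04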